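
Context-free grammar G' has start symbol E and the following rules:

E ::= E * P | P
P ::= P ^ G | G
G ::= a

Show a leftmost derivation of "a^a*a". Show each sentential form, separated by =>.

E => E*P   [E ::= E * P]
E*P => P*P   [E ::= P]
P*P => P^G*P   [P ::= P ^ G]
P^G*P => G^G*P   [P ::= G]
G^G*P => a^G*P   [G ::= a]
a^G*P => a^a*P   [G ::= a]
a^a*P => a^a*G   [P ::= G]
a^a*G => a^a*a   [G ::= a]

E=>E*P=>P*P=>P^G*P=>G^G*P=>a^G*P=>a^a*P=>a^a*G=>a^a*a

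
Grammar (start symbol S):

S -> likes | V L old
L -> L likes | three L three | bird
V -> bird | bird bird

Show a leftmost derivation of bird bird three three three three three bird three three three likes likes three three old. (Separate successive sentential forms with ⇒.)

S ⇒ V L old ⇒ bird bird L old ⇒ bird bird three L three old ⇒ bird bird three three L three three old ⇒ bird bird three three L likes three three old ⇒ bird bird three three L likes likes three three old ⇒ bird bird three three three L three likes likes three three old ⇒ bird bird three three three three L three three likes likes three three old ⇒ bird bird three three three three three L three three three likes likes three three old ⇒ bird bird three three three three three bird three three three likes likes three three old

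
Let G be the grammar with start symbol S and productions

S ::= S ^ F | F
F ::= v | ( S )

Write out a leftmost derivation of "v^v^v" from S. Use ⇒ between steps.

S ⇒ S^F ⇒ S^F^F ⇒ F^F^F ⇒ v^F^F ⇒ v^v^F ⇒ v^v^v

S ⇒ S^F   [S ::= S ^ F]
S^F ⇒ S^F^F   [S ::= S ^ F]
S^F^F ⇒ F^F^F   [S ::= F]
F^F^F ⇒ v^F^F   [F ::= v]
v^F^F ⇒ v^v^F   [F ::= v]
v^v^F ⇒ v^v^v   [F ::= v]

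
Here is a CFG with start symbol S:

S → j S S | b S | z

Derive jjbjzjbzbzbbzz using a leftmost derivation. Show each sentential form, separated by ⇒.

S ⇒ jSS ⇒ jjSSS ⇒ jjbSSS ⇒ jjbjSSSS ⇒ jjbjzSSS ⇒ jjbjzjSSSS ⇒ jjbjzjbSSSS ⇒ jjbjzjbzSSS ⇒ jjbjzjbzbSSS ⇒ jjbjzjbzbzSS ⇒ jjbjzjbzbzbSS ⇒ jjbjzjbzbzbbSS ⇒ jjbjzjbzbzbbzS ⇒ jjbjzjbzbzbbzz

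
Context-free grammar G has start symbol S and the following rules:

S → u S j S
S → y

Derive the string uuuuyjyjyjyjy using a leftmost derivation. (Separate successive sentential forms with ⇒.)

S ⇒ uSjS   [S → u S j S]
uSjS ⇒ uuSjSjS   [S → u S j S]
uuSjSjS ⇒ uuuSjSjSjS   [S → u S j S]
uuuSjSjSjS ⇒ uuuuSjSjSjSjS   [S → u S j S]
uuuuSjSjSjSjS ⇒ uuuuyjSjSjSjS   [S → y]
uuuuyjSjSjSjS ⇒ uuuuyjyjSjSjS   [S → y]
uuuuyjyjSjSjS ⇒ uuuuyjyjyjSjS   [S → y]
uuuuyjyjyjSjS ⇒ uuuuyjyjyjyjS   [S → y]
uuuuyjyjyjyjS ⇒ uuuuyjyjyjyjy   [S → y]

S ⇒ uSjS ⇒ uuSjSjS ⇒ uuuSjSjSjS ⇒ uuuuSjSjSjSjS ⇒ uuuuyjSjSjSjS ⇒ uuuuyjyjSjSjS ⇒ uuuuyjyjyjSjS ⇒ uuuuyjyjyjyjS ⇒ uuuuyjyjyjyjy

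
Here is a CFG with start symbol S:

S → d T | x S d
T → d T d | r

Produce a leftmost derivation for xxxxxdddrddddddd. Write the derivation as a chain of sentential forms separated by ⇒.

S ⇒ xSd   [S → x S d]
xSd ⇒ xxSdd   [S → x S d]
xxSdd ⇒ xxxSddd   [S → x S d]
xxxSddd ⇒ xxxxSdddd   [S → x S d]
xxxxSdddd ⇒ xxxxxSddddd   [S → x S d]
xxxxxSddddd ⇒ xxxxxdTddddd   [S → d T]
xxxxxdTddddd ⇒ xxxxxddTdddddd   [T → d T d]
xxxxxddTdddddd ⇒ xxxxxdddTddddddd   [T → d T d]
xxxxxdddTddddddd ⇒ xxxxxdddrddddddd   [T → r]

S ⇒ xSd ⇒ xxSdd ⇒ xxxSddd ⇒ xxxxSdddd ⇒ xxxxxSddddd ⇒ xxxxxdTddddd ⇒ xxxxxddTdddddd ⇒ xxxxxdddTddddddd ⇒ xxxxxdddrddddddd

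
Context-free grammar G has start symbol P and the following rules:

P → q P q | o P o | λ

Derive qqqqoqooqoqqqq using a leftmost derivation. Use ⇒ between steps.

P ⇒ qPq   [P → q P q]
qPq ⇒ qqPqq   [P → q P q]
qqPqq ⇒ qqqPqqq   [P → q P q]
qqqPqqq ⇒ qqqqPqqqq   [P → q P q]
qqqqPqqqq ⇒ qqqqoPoqqqq   [P → o P o]
qqqqoPoqqqq ⇒ qqqqoqPqoqqqq   [P → q P q]
qqqqoqPqoqqqq ⇒ qqqqoqoPoqoqqqq   [P → o P o]
qqqqoqoPoqoqqqq ⇒ qqqqoqooqoqqqq   [P → λ]

P ⇒ qPq ⇒ qqPqq ⇒ qqqPqqq ⇒ qqqqPqqqq ⇒ qqqqoPoqqqq ⇒ qqqqoqPqoqqqq ⇒ qqqqoqoPoqoqqqq ⇒ qqqqoqooqoqqqq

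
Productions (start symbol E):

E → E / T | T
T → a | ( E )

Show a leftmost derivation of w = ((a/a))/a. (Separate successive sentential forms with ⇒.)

E ⇒ E/T ⇒ T/T ⇒ (E)/T ⇒ (T)/T ⇒ ((E))/T ⇒ ((E/T))/T ⇒ ((T/T))/T ⇒ ((a/T))/T ⇒ ((a/a))/T ⇒ ((a/a))/a

E ⇒ E/T   [E → E / T]
E/T ⇒ T/T   [E → T]
T/T ⇒ (E)/T   [T → ( E )]
(E)/T ⇒ (T)/T   [E → T]
(T)/T ⇒ ((E))/T   [T → ( E )]
((E))/T ⇒ ((E/T))/T   [E → E / T]
((E/T))/T ⇒ ((T/T))/T   [E → T]
((T/T))/T ⇒ ((a/T))/T   [T → a]
((a/T))/T ⇒ ((a/a))/T   [T → a]
((a/a))/T ⇒ ((a/a))/a   [T → a]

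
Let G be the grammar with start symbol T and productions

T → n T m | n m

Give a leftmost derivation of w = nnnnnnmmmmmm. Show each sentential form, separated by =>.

T => nTm => nnTmm => nnnTmmm => nnnnTmmmm => nnnnnTmmmmm => nnnnnnmmmmmm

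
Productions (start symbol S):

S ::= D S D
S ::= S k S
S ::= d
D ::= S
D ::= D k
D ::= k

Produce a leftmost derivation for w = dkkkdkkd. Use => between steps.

S => SkS   [S ::= S k S]
SkS => DSDkS   [S ::= D S D]
DSDkS => DkSDkS   [D ::= D k]
DkSDkS => DkkSDkS   [D ::= D k]
DkkSDkS => DkkkSDkS   [D ::= D k]
DkkkSDkS => SkkkSDkS   [D ::= S]
SkkkSDkS => dkkkSDkS   [S ::= d]
dkkkSDkS => dkkkdDkS   [S ::= d]
dkkkdDkS => dkkkdkkS   [D ::= k]
dkkkdkkS => dkkkdkkd   [S ::= d]

S=>SkS=>DSDkS=>DkSDkS=>DkkSDkS=>DkkkSDkS=>SkkkSDkS=>dkkkSDkS=>dkkkdDkS=>dkkkdkkS=>dkkkdkkd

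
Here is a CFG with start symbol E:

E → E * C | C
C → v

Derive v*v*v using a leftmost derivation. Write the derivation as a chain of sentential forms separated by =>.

E => E*C   [E → E * C]
E*C => E*C*C   [E → E * C]
E*C*C => C*C*C   [E → C]
C*C*C => v*C*C   [C → v]
v*C*C => v*v*C   [C → v]
v*v*C => v*v*v   [C → v]

E => E*C => E*C*C => C*C*C => v*C*C => v*v*C => v*v*v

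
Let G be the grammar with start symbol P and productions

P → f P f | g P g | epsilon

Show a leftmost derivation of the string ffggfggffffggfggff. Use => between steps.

P => fPf => ffPff => ffgPgff => ffggPggff => ffggfPfggff => ffggfgPgfggff => ffggfggPggfggff => ffggfggfPfggfggff => ffggfggffPffggfggff => ffggfggffffggfggff

P => fPf   [P → f P f]
fPf => ffPff   [P → f P f]
ffPff => ffgPgff   [P → g P g]
ffgPgff => ffggPggff   [P → g P g]
ffggPggff => ffggfPfggff   [P → f P f]
ffggfPfggff => ffggfgPgfggff   [P → g P g]
ffggfgPgfggff => ffggfggPggfggff   [P → g P g]
ffggfggPggfggff => ffggfggfPfggfggff   [P → f P f]
ffggfggfPfggfggff => ffggfggffPffggfggff   [P → f P f]
ffggfggffPffggfggff => ffggfggffffggfggff   [P → epsilon]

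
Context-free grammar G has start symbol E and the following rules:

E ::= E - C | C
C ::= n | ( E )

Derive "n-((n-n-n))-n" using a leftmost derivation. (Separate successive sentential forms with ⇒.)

E ⇒ E-C   [E ::= E - C]
E-C ⇒ E-C-C   [E ::= E - C]
E-C-C ⇒ C-C-C   [E ::= C]
C-C-C ⇒ n-C-C   [C ::= n]
n-C-C ⇒ n-(E)-C   [C ::= ( E )]
n-(E)-C ⇒ n-(C)-C   [E ::= C]
n-(C)-C ⇒ n-((E))-C   [C ::= ( E )]
n-((E))-C ⇒ n-((E-C))-C   [E ::= E - C]
n-((E-C))-C ⇒ n-((E-C-C))-C   [E ::= E - C]
n-((E-C-C))-C ⇒ n-((C-C-C))-C   [E ::= C]
n-((C-C-C))-C ⇒ n-((n-C-C))-C   [C ::= n]
n-((n-C-C))-C ⇒ n-((n-n-C))-C   [C ::= n]
n-((n-n-C))-C ⇒ n-((n-n-n))-C   [C ::= n]
n-((n-n-n))-C ⇒ n-((n-n-n))-n   [C ::= n]

E ⇒ E-C ⇒ E-C-C ⇒ C-C-C ⇒ n-C-C ⇒ n-(E)-C ⇒ n-(C)-C ⇒ n-((E))-C ⇒ n-((E-C))-C ⇒ n-((E-C-C))-C ⇒ n-((C-C-C))-C ⇒ n-((n-C-C))-C ⇒ n-((n-n-C))-C ⇒ n-((n-n-n))-C ⇒ n-((n-n-n))-n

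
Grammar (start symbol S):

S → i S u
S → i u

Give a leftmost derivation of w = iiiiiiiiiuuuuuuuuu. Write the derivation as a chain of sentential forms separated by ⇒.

S ⇒ iSu   [S → i S u]
iSu ⇒ iiSuu   [S → i S u]
iiSuu ⇒ iiiSuuu   [S → i S u]
iiiSuuu ⇒ iiiiSuuuu   [S → i S u]
iiiiSuuuu ⇒ iiiiiSuuuuu   [S → i S u]
iiiiiSuuuuu ⇒ iiiiiiSuuuuuu   [S → i S u]
iiiiiiSuuuuuu ⇒ iiiiiiiSuuuuuuu   [S → i S u]
iiiiiiiSuuuuuuu ⇒ iiiiiiiiSuuuuuuuu   [S → i S u]
iiiiiiiiSuuuuuuuu ⇒ iiiiiiiiiuuuuuuuuu   [S → i u]

S ⇒ iSu ⇒ iiSuu ⇒ iiiSuuu ⇒ iiiiSuuuu ⇒ iiiiiSuuuuu ⇒ iiiiiiSuuuuuu ⇒ iiiiiiiSuuuuuuu ⇒ iiiiiiiiSuuuuuuuu ⇒ iiiiiiiiiuuuuuuuuu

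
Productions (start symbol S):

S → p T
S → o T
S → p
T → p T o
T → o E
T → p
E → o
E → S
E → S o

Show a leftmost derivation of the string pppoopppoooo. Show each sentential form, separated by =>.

S=>pT=>ppTo=>pppToo=>pppoEoo=>pppoSoo=>pppooToo=>pppoopTooo=>pppooppToooo=>pppoopppoooo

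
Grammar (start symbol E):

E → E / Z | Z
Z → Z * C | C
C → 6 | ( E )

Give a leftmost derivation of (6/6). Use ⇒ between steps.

E ⇒ Z ⇒ C ⇒ (E) ⇒ (E/Z) ⇒ (Z/Z) ⇒ (C/Z) ⇒ (6/Z) ⇒ (6/C) ⇒ (6/6)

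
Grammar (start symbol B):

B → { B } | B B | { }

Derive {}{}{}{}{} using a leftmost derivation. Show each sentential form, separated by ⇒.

B ⇒ BB   [B → B B]
BB ⇒ BBB   [B → B B]
BBB ⇒ BBBB   [B → B B]
BBBB ⇒ BBBBB   [B → B B]
BBBBB ⇒ {}BBBB   [B → { }]
{}BBBB ⇒ {}{}BBB   [B → { }]
{}{}BBB ⇒ {}{}{}BB   [B → { }]
{}{}{}BB ⇒ {}{}{}{}B   [B → { }]
{}{}{}{}B ⇒ {}{}{}{}{}   [B → { }]

B⇒BB⇒BBB⇒BBBB⇒BBBBB⇒{}BBBB⇒{}{}BBB⇒{}{}{}BB⇒{}{}{}{}B⇒{}{}{}{}{}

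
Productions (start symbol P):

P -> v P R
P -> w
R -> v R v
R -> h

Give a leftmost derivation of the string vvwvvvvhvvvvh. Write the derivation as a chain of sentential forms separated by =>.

P => vPR   [P -> v P R]
vPR => vvPRR   [P -> v P R]
vvPRR => vvwRR   [P -> w]
vvwRR => vvwvRvR   [R -> v R v]
vvwvRvR => vvwvvRvvR   [R -> v R v]
vvwvvRvvR => vvwvvvRvvvR   [R -> v R v]
vvwvvvRvvvR => vvwvvvvRvvvvR   [R -> v R v]
vvwvvvvRvvvvR => vvwvvvvhvvvvR   [R -> h]
vvwvvvvhvvvvR => vvwvvvvhvvvvh   [R -> h]

P => vPR => vvPRR => vvwRR => vvwvRvR => vvwvvRvvR => vvwvvvRvvvR => vvwvvvvRvvvvR => vvwvvvvhvvvvR => vvwvvvvhvvvvh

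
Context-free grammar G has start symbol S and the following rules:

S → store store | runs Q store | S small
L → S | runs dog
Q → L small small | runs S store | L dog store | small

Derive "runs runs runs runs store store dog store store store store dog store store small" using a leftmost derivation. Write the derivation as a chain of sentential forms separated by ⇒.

S ⇒ S small ⇒ runs Q store small ⇒ runs L dog store store small ⇒ runs S dog store store small ⇒ runs runs Q store dog store store small ⇒ runs runs runs S store store dog store store small ⇒ runs runs runs runs Q store store store dog store store small ⇒ runs runs runs runs L dog store store store store dog store store small ⇒ runs runs runs runs S dog store store store store dog store store small ⇒ runs runs runs runs store store dog store store store store dog store store small

S ⇒ S small   [S → S small]
S small ⇒ runs Q store small   [S → runs Q store]
runs Q store small ⇒ runs L dog store store small   [Q → L dog store]
runs L dog store store small ⇒ runs S dog store store small   [L → S]
runs S dog store store small ⇒ runs runs Q store dog store store small   [S → runs Q store]
runs runs Q store dog store store small ⇒ runs runs runs S store store dog store store small   [Q → runs S store]
runs runs runs S store store dog store store small ⇒ runs runs runs runs Q store store store dog store store small   [S → runs Q store]
runs runs runs runs Q store store store dog store store small ⇒ runs runs runs runs L dog store store store store dog store store small   [Q → L dog store]
runs runs runs runs L dog store store store store dog store store small ⇒ runs runs runs runs S dog store store store store dog store store small   [L → S]
runs runs runs runs S dog store store store store dog store store small ⇒ runs runs runs runs store store dog store store store store dog store store small   [S → store store]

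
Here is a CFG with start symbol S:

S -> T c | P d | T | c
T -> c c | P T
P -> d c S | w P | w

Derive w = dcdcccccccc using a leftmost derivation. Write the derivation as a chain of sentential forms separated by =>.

S => Tc   [S -> T c]
Tc => PTc   [T -> P T]
PTc => dcSTc   [P -> d c S]
dcSTc => dcTcTc   [S -> T c]
dcTcTc => dcPTcTc   [T -> P T]
dcPTcTc => dcdcSTcTc   [P -> d c S]
dcdcSTcTc => dcdccTcTc   [S -> c]
dcdccTcTc => dcdcccccTc   [T -> c c]
dcdcccccTc => dcdcccccccc   [T -> c c]

S=>Tc=>PTc=>dcSTc=>dcTcTc=>dcPTcTc=>dcdcSTcTc=>dcdccTcTc=>dcdcccccTc=>dcdcccccccc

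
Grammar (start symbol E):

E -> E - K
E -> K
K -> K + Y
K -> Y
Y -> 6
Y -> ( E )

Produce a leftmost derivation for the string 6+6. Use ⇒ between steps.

E ⇒ K   [E -> K]
K ⇒ K+Y   [K -> K + Y]
K+Y ⇒ Y+Y   [K -> Y]
Y+Y ⇒ 6+Y   [Y -> 6]
6+Y ⇒ 6+6   [Y -> 6]

E⇒K⇒K+Y⇒Y+Y⇒6+Y⇒6+6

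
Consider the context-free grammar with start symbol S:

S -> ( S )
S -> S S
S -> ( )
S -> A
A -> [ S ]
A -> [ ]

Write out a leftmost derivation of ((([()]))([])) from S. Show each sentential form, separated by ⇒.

S ⇒ (S) ⇒ (SS) ⇒ ((S)S) ⇒ (((S))S) ⇒ (((A))S) ⇒ ((([S]))S) ⇒ ((([()]))S) ⇒ ((([()]))(S)) ⇒ ((([()]))(A)) ⇒ ((([()]))([]))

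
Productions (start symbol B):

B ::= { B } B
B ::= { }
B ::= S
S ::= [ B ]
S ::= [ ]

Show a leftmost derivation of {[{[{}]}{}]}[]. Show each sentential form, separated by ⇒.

B⇒{B}B⇒{S}B⇒{[B]}B⇒{[{B}B]}B⇒{[{S}B]}B⇒{[{[B]}B]}B⇒{[{[{}]}B]}B⇒{[{[{}]}{}]}B⇒{[{[{}]}{}]}S⇒{[{[{}]}{}]}[]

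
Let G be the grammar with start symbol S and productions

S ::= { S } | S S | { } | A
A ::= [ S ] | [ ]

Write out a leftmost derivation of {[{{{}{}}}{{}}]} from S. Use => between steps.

S=>{S}=>{A}=>{[S]}=>{[SS]}=>{[{S}S]}=>{[{{S}}S]}=>{[{{SS}}S]}=>{[{{{}S}}S]}=>{[{{{}{}}}S]}=>{[{{{}{}}}{S}]}=>{[{{{}{}}}{{}}]}

S => {S}   [S ::= { S }]
{S} => {A}   [S ::= A]
{A} => {[S]}   [A ::= [ S ]]
{[S]} => {[SS]}   [S ::= S S]
{[SS]} => {[{S}S]}   [S ::= { S }]
{[{S}S]} => {[{{S}}S]}   [S ::= { S }]
{[{{S}}S]} => {[{{SS}}S]}   [S ::= S S]
{[{{SS}}S]} => {[{{{}S}}S]}   [S ::= { }]
{[{{{}S}}S]} => {[{{{}{}}}S]}   [S ::= { }]
{[{{{}{}}}S]} => {[{{{}{}}}{S}]}   [S ::= { S }]
{[{{{}{}}}{S}]} => {[{{{}{}}}{{}}]}   [S ::= { }]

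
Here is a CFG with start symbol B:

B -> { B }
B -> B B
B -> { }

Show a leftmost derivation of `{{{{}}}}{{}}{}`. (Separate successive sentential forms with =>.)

B => BB => BBB => {B}BB => {{B}}BB => {{{B}}}BB => {{{{}}}}BB => {{{{}}}}{B}B => {{{{}}}}{{}}B => {{{{}}}}{{}}{}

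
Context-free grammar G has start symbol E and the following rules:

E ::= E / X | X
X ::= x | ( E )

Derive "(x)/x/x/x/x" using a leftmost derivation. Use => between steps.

E=>E/X=>E/X/X=>E/X/X/X=>E/X/X/X/X=>X/X/X/X/X=>(E)/X/X/X/X=>(X)/X/X/X/X=>(x)/X/X/X/X=>(x)/x/X/X/X=>(x)/x/x/X/X=>(x)/x/x/x/X=>(x)/x/x/x/x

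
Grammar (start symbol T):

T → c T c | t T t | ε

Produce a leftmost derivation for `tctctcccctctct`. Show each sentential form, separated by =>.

T => tTt   [T → t T t]
tTt => tcTct   [T → c T c]
tcTct => tctTtct   [T → t T t]
tctTtct => tctcTctct   [T → c T c]
tctcTctct => tctctTtctct   [T → t T t]
tctctTtctct => tctctcTctctct   [T → c T c]
tctctcTctctct => tctctccTcctctct   [T → c T c]
tctctccTcctctct => tctctcccctctct   [T → ε]

T => tTt => tcTct => tctTtct => tctcTctct => tctctTtctct => tctctcTctctct => tctctccTcctctct => tctctcccctctct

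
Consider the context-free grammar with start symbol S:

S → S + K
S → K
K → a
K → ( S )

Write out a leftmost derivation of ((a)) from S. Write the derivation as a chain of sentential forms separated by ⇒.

S⇒K⇒(S)⇒(K)⇒((S))⇒((K))⇒((a))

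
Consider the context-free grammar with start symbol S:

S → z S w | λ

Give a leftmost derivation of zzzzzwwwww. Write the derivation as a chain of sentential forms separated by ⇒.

S ⇒ zSw ⇒ zzSww ⇒ zzzSwww ⇒ zzzzSwwww ⇒ zzzzzSwwwww ⇒ zzzzzwwwww

S ⇒ zSw   [S → z S w]
zSw ⇒ zzSww   [S → z S w]
zzSww ⇒ zzzSwww   [S → z S w]
zzzSwww ⇒ zzzzSwwww   [S → z S w]
zzzzSwwww ⇒ zzzzzSwwwww   [S → z S w]
zzzzzSwwwww ⇒ zzzzzwwwww   [S → λ]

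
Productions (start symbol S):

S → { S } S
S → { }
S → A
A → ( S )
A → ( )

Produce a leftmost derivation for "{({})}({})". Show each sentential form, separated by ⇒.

S ⇒ {S}S   [S → { S } S]
{S}S ⇒ {A}S   [S → A]
{A}S ⇒ {(S)}S   [A → ( S )]
{(S)}S ⇒ {({})}S   [S → { }]
{({})}S ⇒ {({})}A   [S → A]
{({})}A ⇒ {({})}(S)   [A → ( S )]
{({})}(S) ⇒ {({})}({})   [S → { }]

S ⇒ {S}S ⇒ {A}S ⇒ {(S)}S ⇒ {({})}S ⇒ {({})}A ⇒ {({})}(S) ⇒ {({})}({})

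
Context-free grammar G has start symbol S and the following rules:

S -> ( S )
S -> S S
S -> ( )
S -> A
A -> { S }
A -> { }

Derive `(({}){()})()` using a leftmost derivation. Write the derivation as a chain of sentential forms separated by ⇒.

S ⇒ SS   [S -> S S]
SS ⇒ (S)S   [S -> ( S )]
(S)S ⇒ (SS)S   [S -> S S]
(SS)S ⇒ ((S)S)S   [S -> ( S )]
((S)S)S ⇒ ((A)S)S   [S -> A]
((A)S)S ⇒ (({})S)S   [A -> { }]
(({})S)S ⇒ (({})A)S   [S -> A]
(({})A)S ⇒ (({}){S})S   [A -> { S }]
(({}){S})S ⇒ (({}){()})S   [S -> ( )]
(({}){()})S ⇒ (({}){()})()   [S -> ( )]

S⇒SS⇒(S)S⇒(SS)S⇒((S)S)S⇒((A)S)S⇒(({})S)S⇒(({})A)S⇒(({}){S})S⇒(({}){()})S⇒(({}){()})()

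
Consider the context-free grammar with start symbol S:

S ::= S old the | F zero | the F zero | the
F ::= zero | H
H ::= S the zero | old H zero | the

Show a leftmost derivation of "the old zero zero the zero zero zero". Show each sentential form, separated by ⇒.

S ⇒ the F zero ⇒ the H zero ⇒ the old H zero zero ⇒ the old S the zero zero zero ⇒ the old F zero the zero zero zero ⇒ the old zero zero the zero zero zero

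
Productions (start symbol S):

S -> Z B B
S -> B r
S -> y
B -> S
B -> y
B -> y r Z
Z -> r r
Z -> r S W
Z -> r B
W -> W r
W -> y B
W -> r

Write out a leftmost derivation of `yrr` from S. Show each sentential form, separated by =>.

S => Br => Sr => Brr => yrr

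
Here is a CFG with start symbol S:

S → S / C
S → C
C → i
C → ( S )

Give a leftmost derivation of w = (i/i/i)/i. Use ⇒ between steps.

S ⇒ S/C ⇒ C/C ⇒ (S)/C ⇒ (S/C)/C ⇒ (S/C/C)/C ⇒ (C/C/C)/C ⇒ (i/C/C)/C ⇒ (i/i/C)/C ⇒ (i/i/i)/C ⇒ (i/i/i)/i

S ⇒ S/C   [S → S / C]
S/C ⇒ C/C   [S → C]
C/C ⇒ (S)/C   [C → ( S )]
(S)/C ⇒ (S/C)/C   [S → S / C]
(S/C)/C ⇒ (S/C/C)/C   [S → S / C]
(S/C/C)/C ⇒ (C/C/C)/C   [S → C]
(C/C/C)/C ⇒ (i/C/C)/C   [C → i]
(i/C/C)/C ⇒ (i/i/C)/C   [C → i]
(i/i/C)/C ⇒ (i/i/i)/C   [C → i]
(i/i/i)/C ⇒ (i/i/i)/i   [C → i]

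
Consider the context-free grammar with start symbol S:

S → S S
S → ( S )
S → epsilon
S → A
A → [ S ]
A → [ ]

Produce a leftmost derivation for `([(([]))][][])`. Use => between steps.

S => (S) => (SS) => (SSS) => (ASS) => ([S]SS) => ([(S)]SS) => ([((S))]SS) => ([((A))]SS) => ([(([]))]SS) => ([(([]))]AS) => ([(([]))][]S) => ([(([]))][]A) => ([(([]))][][S]) => ([(([]))][][])

S => (S)   [S → ( S )]
(S) => (SS)   [S → S S]
(SS) => (SSS)   [S → S S]
(SSS) => (ASS)   [S → A]
(ASS) => ([S]SS)   [A → [ S ]]
([S]SS) => ([(S)]SS)   [S → ( S )]
([(S)]SS) => ([((S))]SS)   [S → ( S )]
([((S))]SS) => ([((A))]SS)   [S → A]
([((A))]SS) => ([(([]))]SS)   [A → [ ]]
([(([]))]SS) => ([(([]))]AS)   [S → A]
([(([]))]AS) => ([(([]))][]S)   [A → [ ]]
([(([]))][]S) => ([(([]))][]A)   [S → A]
([(([]))][]A) => ([(([]))][][S])   [A → [ S ]]
([(([]))][][S]) => ([(([]))][][])   [S → epsilon]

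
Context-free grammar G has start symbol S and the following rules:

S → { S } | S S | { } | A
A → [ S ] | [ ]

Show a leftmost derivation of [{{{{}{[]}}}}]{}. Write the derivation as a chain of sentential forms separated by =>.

S=>SS=>AS=>[S]S=>[{S}]S=>[{{S}}]S=>[{{{S}}}]S=>[{{{SS}}}]S=>[{{{{}S}}}]S=>[{{{{}{S}}}}]S=>[{{{{}{A}}}}]S=>[{{{{}{[]}}}}]S=>[{{{{}{[]}}}}]{}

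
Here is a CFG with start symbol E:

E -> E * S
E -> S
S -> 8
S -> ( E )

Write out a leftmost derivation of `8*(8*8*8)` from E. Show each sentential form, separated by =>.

E=>E*S=>S*S=>8*S=>8*(E)=>8*(E*S)=>8*(E*S*S)=>8*(S*S*S)=>8*(8*S*S)=>8*(8*8*S)=>8*(8*8*8)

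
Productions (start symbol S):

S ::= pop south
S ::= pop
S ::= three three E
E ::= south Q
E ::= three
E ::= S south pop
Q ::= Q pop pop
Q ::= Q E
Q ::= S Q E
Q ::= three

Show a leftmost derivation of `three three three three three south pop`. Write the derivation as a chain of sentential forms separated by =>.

S => three three E   [S ::= three three E]
three three E => three three S south pop   [E ::= S south pop]
three three S south pop => three three three three E south pop   [S ::= three three E]
three three three three E south pop => three three three three three south pop   [E ::= three]

S => three three E => three three S south pop => three three three three E south pop => three three three three three south pop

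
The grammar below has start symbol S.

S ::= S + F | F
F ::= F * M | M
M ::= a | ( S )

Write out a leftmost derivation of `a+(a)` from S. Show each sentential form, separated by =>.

S => S+F => F+F => M+F => a+F => a+M => a+(S) => a+(F) => a+(M) => a+(a)

S => S+F   [S ::= S + F]
S+F => F+F   [S ::= F]
F+F => M+F   [F ::= M]
M+F => a+F   [M ::= a]
a+F => a+M   [F ::= M]
a+M => a+(S)   [M ::= ( S )]
a+(S) => a+(F)   [S ::= F]
a+(F) => a+(M)   [F ::= M]
a+(M) => a+(a)   [M ::= a]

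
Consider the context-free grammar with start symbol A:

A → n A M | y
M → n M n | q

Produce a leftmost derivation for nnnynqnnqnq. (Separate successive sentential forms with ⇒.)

A ⇒ nAM   [A → n A M]
nAM ⇒ nnAMM   [A → n A M]
nnAMM ⇒ nnnAMMM   [A → n A M]
nnnAMMM ⇒ nnnyMMM   [A → y]
nnnyMMM ⇒ nnnynMnMM   [M → n M n]
nnnynMnMM ⇒ nnnynqnMM   [M → q]
nnnynqnMM ⇒ nnnynqnnMnM   [M → n M n]
nnnynqnnMnM ⇒ nnnynqnnqnM   [M → q]
nnnynqnnqnM ⇒ nnnynqnnqnq   [M → q]

A⇒nAM⇒nnAMM⇒nnnAMMM⇒nnnyMMM⇒nnnynMnMM⇒nnnynqnMM⇒nnnynqnnMnM⇒nnnynqnnqnM⇒nnnynqnnqnq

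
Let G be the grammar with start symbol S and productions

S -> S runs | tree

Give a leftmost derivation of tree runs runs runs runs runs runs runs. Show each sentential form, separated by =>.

S => S runs => S runs runs => S runs runs runs => S runs runs runs runs => S runs runs runs runs runs => S runs runs runs runs runs runs => S runs runs runs runs runs runs runs => tree runs runs runs runs runs runs runs

S => S runs   [S -> S runs]
S runs => S runs runs   [S -> S runs]
S runs runs => S runs runs runs   [S -> S runs]
S runs runs runs => S runs runs runs runs   [S -> S runs]
S runs runs runs runs => S runs runs runs runs runs   [S -> S runs]
S runs runs runs runs runs => S runs runs runs runs runs runs   [S -> S runs]
S runs runs runs runs runs runs => S runs runs runs runs runs runs runs   [S -> S runs]
S runs runs runs runs runs runs runs => tree runs runs runs runs runs runs runs   [S -> tree]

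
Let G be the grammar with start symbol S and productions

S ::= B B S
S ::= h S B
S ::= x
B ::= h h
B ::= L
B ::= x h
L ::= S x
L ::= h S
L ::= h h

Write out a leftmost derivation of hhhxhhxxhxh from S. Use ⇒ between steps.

S ⇒ hSB   [S ::= h S B]
hSB ⇒ hhSBB   [S ::= h S B]
hhSBB ⇒ hhBBSBB   [S ::= B B S]
hhBBSBB ⇒ hhLBSBB   [B ::= L]
hhLBSBB ⇒ hhhSBSBB   [L ::= h S]
hhhSBSBB ⇒ hhhxBSBB   [S ::= x]
hhhxBSBB ⇒ hhhxhhSBB   [B ::= h h]
hhhxhhSBB ⇒ hhhxhhxBB   [S ::= x]
hhhxhhxBB ⇒ hhhxhhxxhB   [B ::= x h]
hhhxhhxxhB ⇒ hhhxhhxxhxh   [B ::= x h]

S ⇒ hSB ⇒ hhSBB ⇒ hhBBSBB ⇒ hhLBSBB ⇒ hhhSBSBB ⇒ hhhxBSBB ⇒ hhhxhhSBB ⇒ hhhxhhxBB ⇒ hhhxhhxxhB ⇒ hhhxhhxxhxh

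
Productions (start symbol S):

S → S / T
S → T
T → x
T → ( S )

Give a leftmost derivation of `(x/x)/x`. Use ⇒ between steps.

S ⇒ S/T ⇒ T/T ⇒ (S)/T ⇒ (S/T)/T ⇒ (T/T)/T ⇒ (x/T)/T ⇒ (x/x)/T ⇒ (x/x)/x

S ⇒ S/T   [S → S / T]
S/T ⇒ T/T   [S → T]
T/T ⇒ (S)/T   [T → ( S )]
(S)/T ⇒ (S/T)/T   [S → S / T]
(S/T)/T ⇒ (T/T)/T   [S → T]
(T/T)/T ⇒ (x/T)/T   [T → x]
(x/T)/T ⇒ (x/x)/T   [T → x]
(x/x)/T ⇒ (x/x)/x   [T → x]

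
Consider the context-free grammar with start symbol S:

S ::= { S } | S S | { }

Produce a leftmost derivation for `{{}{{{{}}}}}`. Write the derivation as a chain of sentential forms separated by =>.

S=>{S}=>{SS}=>{{}S}=>{{}{S}}=>{{}{{S}}}=>{{}{{{S}}}}=>{{}{{{{}}}}}

S => {S}   [S ::= { S }]
{S} => {SS}   [S ::= S S]
{SS} => {{}S}   [S ::= { }]
{{}S} => {{}{S}}   [S ::= { S }]
{{}{S}} => {{}{{S}}}   [S ::= { S }]
{{}{{S}}} => {{}{{{S}}}}   [S ::= { S }]
{{}{{{S}}}} => {{}{{{{}}}}}   [S ::= { }]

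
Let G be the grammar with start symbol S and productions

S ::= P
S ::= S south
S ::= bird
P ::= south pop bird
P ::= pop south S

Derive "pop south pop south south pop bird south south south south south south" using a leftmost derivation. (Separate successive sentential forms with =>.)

S => S south => S south south => S south south south => S south south south south => S south south south south south => P south south south south south => pop south S south south south south south => pop south S south south south south south south => pop south P south south south south south south => pop south pop south S south south south south south south => pop south pop south P south south south south south south => pop south pop south south pop bird south south south south south south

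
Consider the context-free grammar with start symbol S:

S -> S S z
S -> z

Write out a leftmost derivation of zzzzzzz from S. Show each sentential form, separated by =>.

S=>SSz=>zSz=>zSSzz=>zzSzz=>zzSSzzz=>zzzSzzz=>zzzzzzz

S => SSz   [S -> S S z]
SSz => zSz   [S -> z]
zSz => zSSzz   [S -> S S z]
zSSzz => zzSzz   [S -> z]
zzSzz => zzSSzzz   [S -> S S z]
zzSSzzz => zzzSzzz   [S -> z]
zzzSzzz => zzzzzzz   [S -> z]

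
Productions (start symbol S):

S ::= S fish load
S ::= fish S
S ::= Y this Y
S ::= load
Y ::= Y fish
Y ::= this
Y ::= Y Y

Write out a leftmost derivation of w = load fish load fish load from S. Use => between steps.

S => S fish load   [S ::= S fish load]
S fish load => S fish load fish load   [S ::= S fish load]
S fish load fish load => load fish load fish load   [S ::= load]

S => S fish load => S fish load fish load => load fish load fish load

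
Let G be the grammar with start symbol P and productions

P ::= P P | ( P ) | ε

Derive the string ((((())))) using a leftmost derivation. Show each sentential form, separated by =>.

P => PP => (P)P => ((P))P => ((PP))P => ((PPP))P => ((PPPP))P => (((P)PPP))P => ((((P))PPP))P => (((((P)))PPP))P => ((((()))PPP))P => ((((()))PP))P => ((((()))P))P => ((((()))))P => ((((()))))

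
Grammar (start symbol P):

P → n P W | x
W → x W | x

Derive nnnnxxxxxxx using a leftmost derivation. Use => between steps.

P => nPW   [P → n P W]
nPW => nnPWW   [P → n P W]
nnPWW => nnnPWWW   [P → n P W]
nnnPWWW => nnnnPWWWW   [P → n P W]
nnnnPWWWW => nnnnxWWWW   [P → x]
nnnnxWWWW => nnnnxxWWW   [W → x]
nnnnxxWWW => nnnnxxxWW   [W → x]
nnnnxxxWW => nnnnxxxxW   [W → x]
nnnnxxxxW => nnnnxxxxxW   [W → x W]
nnnnxxxxxW => nnnnxxxxxxW   [W → x W]
nnnnxxxxxxW => nnnnxxxxxxx   [W → x]

P => nPW => nnPWW => nnnPWWW => nnnnPWWWW => nnnnxWWWW => nnnnxxWWW => nnnnxxxWW => nnnnxxxxW => nnnnxxxxxW => nnnnxxxxxxW => nnnnxxxxxxx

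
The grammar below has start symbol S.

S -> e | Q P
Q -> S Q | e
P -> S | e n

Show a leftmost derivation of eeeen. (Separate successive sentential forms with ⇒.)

S⇒QP⇒SQP⇒QPQP⇒ePQP⇒eSQP⇒eeQP⇒eeeP⇒eeeen

S ⇒ QP   [S -> Q P]
QP ⇒ SQP   [Q -> S Q]
SQP ⇒ QPQP   [S -> Q P]
QPQP ⇒ ePQP   [Q -> e]
ePQP ⇒ eSQP   [P -> S]
eSQP ⇒ eeQP   [S -> e]
eeQP ⇒ eeeP   [Q -> e]
eeeP ⇒ eeeen   [P -> e n]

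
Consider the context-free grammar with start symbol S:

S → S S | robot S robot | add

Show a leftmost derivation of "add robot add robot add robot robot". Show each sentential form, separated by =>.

S => S S => add S => add robot S robot => add robot S S robot => add robot add S robot => add robot add robot S robot robot => add robot add robot add robot robot

S => S S   [S → S S]
S S => add S   [S → add]
add S => add robot S robot   [S → robot S robot]
add robot S robot => add robot S S robot   [S → S S]
add robot S S robot => add robot add S robot   [S → add]
add robot add S robot => add robot add robot S robot robot   [S → robot S robot]
add robot add robot S robot robot => add robot add robot add robot robot   [S → add]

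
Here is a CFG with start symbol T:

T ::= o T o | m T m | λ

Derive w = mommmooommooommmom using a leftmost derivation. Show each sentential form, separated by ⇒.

T ⇒ mTm   [T ::= m T m]
mTm ⇒ moTom   [T ::= o T o]
moTom ⇒ momTmom   [T ::= m T m]
momTmom ⇒ mommTmmom   [T ::= m T m]
mommTmmom ⇒ mommmTmmmom   [T ::= m T m]
mommmTmmmom ⇒ mommmoTommmom   [T ::= o T o]
mommmoTommmom ⇒ mommmooToommmom   [T ::= o T o]
mommmooToommmom ⇒ mommmoooTooommmom   [T ::= o T o]
mommmoooTooommmom ⇒ mommmooomTmooommmom   [T ::= m T m]
mommmooomTmooommmom ⇒ mommmooommooommmom   [T ::= λ]

T⇒mTm⇒moTom⇒momTmom⇒mommTmmom⇒mommmTmmmom⇒mommmoTommmom⇒mommmooToommmom⇒mommmoooTooommmom⇒mommmooomTmooommmom⇒mommmooommooommmom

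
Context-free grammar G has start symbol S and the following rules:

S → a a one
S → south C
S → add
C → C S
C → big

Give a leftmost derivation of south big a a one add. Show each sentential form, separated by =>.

S => south C => south C S => south C S S => south big S S => south big a a one S => south big a a one add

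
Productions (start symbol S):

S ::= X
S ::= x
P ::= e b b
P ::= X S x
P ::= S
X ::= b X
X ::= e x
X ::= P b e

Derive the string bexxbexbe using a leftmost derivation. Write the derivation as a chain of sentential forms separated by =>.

S => X => bX => bPbe => bXSxbe => bexSxbe => bexXxbe => bexPbexbe => bexSbexbe => bexxbexbe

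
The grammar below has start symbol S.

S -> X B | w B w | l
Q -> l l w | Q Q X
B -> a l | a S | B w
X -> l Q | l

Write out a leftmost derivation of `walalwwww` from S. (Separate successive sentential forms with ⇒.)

S ⇒ wBw   [S -> w B w]
wBw ⇒ wBww   [B -> B w]
wBww ⇒ waSww   [B -> a S]
waSww ⇒ waXBww   [S -> X B]
waXBww ⇒ walBww   [X -> l]
walBww ⇒ walBwww   [B -> B w]
walBwww ⇒ walBwwww   [B -> B w]
walBwwww ⇒ walalwwww   [B -> a l]

S ⇒ wBw ⇒ wBww ⇒ waSww ⇒ waXBww ⇒ walBww ⇒ walBwww ⇒ walBwwww ⇒ walalwwww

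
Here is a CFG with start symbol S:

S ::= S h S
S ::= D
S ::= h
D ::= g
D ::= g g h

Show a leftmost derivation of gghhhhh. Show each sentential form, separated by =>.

S => ShS => DhS => gghhS => gghhShS => gghhhhS => gghhhhh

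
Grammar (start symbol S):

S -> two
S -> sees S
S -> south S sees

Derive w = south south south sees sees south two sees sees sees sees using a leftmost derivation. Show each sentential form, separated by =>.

S => south S sees => south south S sees sees => south south south S sees sees sees => south south south sees S sees sees sees => south south south sees sees S sees sees sees => south south south sees sees south S sees sees sees sees => south south south sees sees south two sees sees sees sees

S => south S sees   [S -> south S sees]
south S sees => south south S sees sees   [S -> south S sees]
south south S sees sees => south south south S sees sees sees   [S -> south S sees]
south south south S sees sees sees => south south south sees S sees sees sees   [S -> sees S]
south south south sees S sees sees sees => south south south sees sees S sees sees sees   [S -> sees S]
south south south sees sees S sees sees sees => south south south sees sees south S sees sees sees sees   [S -> south S sees]
south south south sees sees south S sees sees sees sees => south south south sees sees south two sees sees sees sees   [S -> two]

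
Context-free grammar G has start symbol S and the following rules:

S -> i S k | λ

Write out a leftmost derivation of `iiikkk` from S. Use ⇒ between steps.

S⇒iSk⇒iiSkk⇒iiiSkkk⇒iiikkk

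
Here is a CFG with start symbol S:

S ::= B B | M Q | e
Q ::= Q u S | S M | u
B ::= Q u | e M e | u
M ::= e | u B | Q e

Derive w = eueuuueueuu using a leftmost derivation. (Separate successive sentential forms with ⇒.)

S ⇒ BB ⇒ QuB ⇒ QuSuB ⇒ SMuSuB ⇒ eMuSuB ⇒ euBuSuB ⇒ eueMeuSuB ⇒ eueuBeuSuB ⇒ eueuQueuSuB ⇒ eueuuueuSuB ⇒ eueuuueueuB ⇒ eueuuueueuu

S ⇒ BB   [S ::= B B]
BB ⇒ QuB   [B ::= Q u]
QuB ⇒ QuSuB   [Q ::= Q u S]
QuSuB ⇒ SMuSuB   [Q ::= S M]
SMuSuB ⇒ eMuSuB   [S ::= e]
eMuSuB ⇒ euBuSuB   [M ::= u B]
euBuSuB ⇒ eueMeuSuB   [B ::= e M e]
eueMeuSuB ⇒ eueuBeuSuB   [M ::= u B]
eueuBeuSuB ⇒ eueuQueuSuB   [B ::= Q u]
eueuQueuSuB ⇒ eueuuueuSuB   [Q ::= u]
eueuuueuSuB ⇒ eueuuueueuB   [S ::= e]
eueuuueueuB ⇒ eueuuueueuu   [B ::= u]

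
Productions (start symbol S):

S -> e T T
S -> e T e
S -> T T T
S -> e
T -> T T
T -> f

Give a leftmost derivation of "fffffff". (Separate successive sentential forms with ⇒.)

S ⇒ TTT ⇒ TTTT ⇒ fTTT ⇒ fTTTT ⇒ fTTTTT ⇒ fTTTTTT ⇒ ffTTTTT ⇒ fffTTTT ⇒ ffffTTT ⇒ fffffTT ⇒ ffffffT ⇒ fffffff

S ⇒ TTT   [S -> T T T]
TTT ⇒ TTTT   [T -> T T]
TTTT ⇒ fTTT   [T -> f]
fTTT ⇒ fTTTT   [T -> T T]
fTTTT ⇒ fTTTTT   [T -> T T]
fTTTTT ⇒ fTTTTTT   [T -> T T]
fTTTTTT ⇒ ffTTTTT   [T -> f]
ffTTTTT ⇒ fffTTTT   [T -> f]
fffTTTT ⇒ ffffTTT   [T -> f]
ffffTTT ⇒ fffffTT   [T -> f]
fffffTT ⇒ ffffffT   [T -> f]
ffffffT ⇒ fffffff   [T -> f]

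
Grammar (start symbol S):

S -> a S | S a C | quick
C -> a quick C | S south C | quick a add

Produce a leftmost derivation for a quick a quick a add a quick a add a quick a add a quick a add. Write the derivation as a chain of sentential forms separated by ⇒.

S ⇒ a S ⇒ a S a C ⇒ a S a C a C ⇒ a S a C a C a C ⇒ a S a C a C a C a C ⇒ a quick a C a C a C a C ⇒ a quick a quick a add a C a C a C ⇒ a quick a quick a add a quick a add a C a C ⇒ a quick a quick a add a quick a add a quick a add a C ⇒ a quick a quick a add a quick a add a quick a add a quick a add

S ⇒ a S   [S -> a S]
a S ⇒ a S a C   [S -> S a C]
a S a C ⇒ a S a C a C   [S -> S a C]
a S a C a C ⇒ a S a C a C a C   [S -> S a C]
a S a C a C a C ⇒ a S a C a C a C a C   [S -> S a C]
a S a C a C a C a C ⇒ a quick a C a C a C a C   [S -> quick]
a quick a C a C a C a C ⇒ a quick a quick a add a C a C a C   [C -> quick a add]
a quick a quick a add a C a C a C ⇒ a quick a quick a add a quick a add a C a C   [C -> quick a add]
a quick a quick a add a quick a add a C a C ⇒ a quick a quick a add a quick a add a quick a add a C   [C -> quick a add]
a quick a quick a add a quick a add a quick a add a C ⇒ a quick a quick a add a quick a add a quick a add a quick a add   [C -> quick a add]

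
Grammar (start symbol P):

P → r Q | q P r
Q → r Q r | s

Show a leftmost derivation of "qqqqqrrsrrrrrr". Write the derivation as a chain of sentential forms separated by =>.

P=>qPr=>qqPrr=>qqqPrrr=>qqqqPrrrr=>qqqqqPrrrrr=>qqqqqrQrrrrr=>qqqqqrrQrrrrrr=>qqqqqrrsrrrrrr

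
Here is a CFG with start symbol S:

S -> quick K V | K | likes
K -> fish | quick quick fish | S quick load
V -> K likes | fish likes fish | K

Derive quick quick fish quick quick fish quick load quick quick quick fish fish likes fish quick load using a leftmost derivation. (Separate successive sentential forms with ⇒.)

S ⇒ quick K V ⇒ quick S quick load V ⇒ quick quick K V quick load V ⇒ quick quick fish V quick load V ⇒ quick quick fish K quick load V ⇒ quick quick fish quick quick fish quick load V ⇒ quick quick fish quick quick fish quick load K ⇒ quick quick fish quick quick fish quick load S quick load ⇒ quick quick fish quick quick fish quick load quick K V quick load ⇒ quick quick fish quick quick fish quick load quick quick quick fish V quick load ⇒ quick quick fish quick quick fish quick load quick quick quick fish fish likes fish quick load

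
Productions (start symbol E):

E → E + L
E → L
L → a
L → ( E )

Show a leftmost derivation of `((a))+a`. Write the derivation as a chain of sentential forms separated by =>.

E => E+L => L+L => (E)+L => (L)+L => ((E))+L => ((L))+L => ((a))+L => ((a))+a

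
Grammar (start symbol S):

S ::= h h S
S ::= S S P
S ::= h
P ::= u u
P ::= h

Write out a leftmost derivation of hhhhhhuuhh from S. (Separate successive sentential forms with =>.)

S => SSP => SSPSP => hSPSP => hhhSPSP => hhhhhSPSP => hhhhhhPSP => hhhhhhuuSP => hhhhhhuuhP => hhhhhhuuhh

S => SSP   [S ::= S S P]
SSP => SSPSP   [S ::= S S P]
SSPSP => hSPSP   [S ::= h]
hSPSP => hhhSPSP   [S ::= h h S]
hhhSPSP => hhhhhSPSP   [S ::= h h S]
hhhhhSPSP => hhhhhhPSP   [S ::= h]
hhhhhhPSP => hhhhhhuuSP   [P ::= u u]
hhhhhhuuSP => hhhhhhuuhP   [S ::= h]
hhhhhhuuhP => hhhhhhuuhh   [P ::= h]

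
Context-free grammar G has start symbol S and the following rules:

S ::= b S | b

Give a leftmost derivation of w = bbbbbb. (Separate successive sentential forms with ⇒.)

S ⇒ bS   [S ::= b S]
bS ⇒ bbS   [S ::= b S]
bbS ⇒ bbbS   [S ::= b S]
bbbS ⇒ bbbbS   [S ::= b S]
bbbbS ⇒ bbbbbS   [S ::= b S]
bbbbbS ⇒ bbbbbb   [S ::= b]

S ⇒ bS ⇒ bbS ⇒ bbbS ⇒ bbbbS ⇒ bbbbbS ⇒ bbbbbb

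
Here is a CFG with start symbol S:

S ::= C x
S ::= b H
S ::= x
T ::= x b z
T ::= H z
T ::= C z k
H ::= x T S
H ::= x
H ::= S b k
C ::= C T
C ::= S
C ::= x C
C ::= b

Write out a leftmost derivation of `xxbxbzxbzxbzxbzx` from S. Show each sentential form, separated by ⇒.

S ⇒ Cx ⇒ xCx ⇒ xCTx ⇒ xCTTx ⇒ xCTTTx ⇒ xxCTTTx ⇒ xxCTTTTx ⇒ xxbTTTTx ⇒ xxbxbzTTTx ⇒ xxbxbzxbzTTx ⇒ xxbxbzxbzxbzTx ⇒ xxbxbzxbzxbzxbzx

S ⇒ Cx   [S ::= C x]
Cx ⇒ xCx   [C ::= x C]
xCx ⇒ xCTx   [C ::= C T]
xCTx ⇒ xCTTx   [C ::= C T]
xCTTx ⇒ xCTTTx   [C ::= C T]
xCTTTx ⇒ xxCTTTx   [C ::= x C]
xxCTTTx ⇒ xxCTTTTx   [C ::= C T]
xxCTTTTx ⇒ xxbTTTTx   [C ::= b]
xxbTTTTx ⇒ xxbxbzTTTx   [T ::= x b z]
xxbxbzTTTx ⇒ xxbxbzxbzTTx   [T ::= x b z]
xxbxbzxbzTTx ⇒ xxbxbzxbzxbzTx   [T ::= x b z]
xxbxbzxbzxbzTx ⇒ xxbxbzxbzxbzxbzx   [T ::= x b z]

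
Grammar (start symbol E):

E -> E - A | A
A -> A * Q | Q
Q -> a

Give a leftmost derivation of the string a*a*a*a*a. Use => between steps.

E=>A=>A*Q=>A*Q*Q=>A*Q*Q*Q=>A*Q*Q*Q*Q=>Q*Q*Q*Q*Q=>a*Q*Q*Q*Q=>a*a*Q*Q*Q=>a*a*a*Q*Q=>a*a*a*a*Q=>a*a*a*a*a

E => A   [E -> A]
A => A*Q   [A -> A * Q]
A*Q => A*Q*Q   [A -> A * Q]
A*Q*Q => A*Q*Q*Q   [A -> A * Q]
A*Q*Q*Q => A*Q*Q*Q*Q   [A -> A * Q]
A*Q*Q*Q*Q => Q*Q*Q*Q*Q   [A -> Q]
Q*Q*Q*Q*Q => a*Q*Q*Q*Q   [Q -> a]
a*Q*Q*Q*Q => a*a*Q*Q*Q   [Q -> a]
a*a*Q*Q*Q => a*a*a*Q*Q   [Q -> a]
a*a*a*Q*Q => a*a*a*a*Q   [Q -> a]
a*a*a*a*Q => a*a*a*a*a   [Q -> a]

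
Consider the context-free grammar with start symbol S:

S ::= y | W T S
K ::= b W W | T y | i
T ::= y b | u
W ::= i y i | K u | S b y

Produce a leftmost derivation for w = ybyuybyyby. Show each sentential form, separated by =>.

S => WTS => SbyTS => WTSbyTS => SbyTSbyTS => ybyTSbyTS => ybyuSbyTS => ybyuybyTS => ybyuybyybS => ybyuybyyby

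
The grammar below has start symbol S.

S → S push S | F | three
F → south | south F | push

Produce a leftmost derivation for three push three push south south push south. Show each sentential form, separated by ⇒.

S ⇒ S push S ⇒ three push S ⇒ three push S push S ⇒ three push S push S push S ⇒ three push three push S push S ⇒ three push three push F push S ⇒ three push three push south F push S ⇒ three push three push south south push S ⇒ three push three push south south push F ⇒ three push three push south south push south

S ⇒ S push S   [S → S push S]
S push S ⇒ three push S   [S → three]
three push S ⇒ three push S push S   [S → S push S]
three push S push S ⇒ three push S push S push S   [S → S push S]
three push S push S push S ⇒ three push three push S push S   [S → three]
three push three push S push S ⇒ three push three push F push S   [S → F]
three push three push F push S ⇒ three push three push south F push S   [F → south F]
three push three push south F push S ⇒ three push three push south south push S   [F → south]
three push three push south south push S ⇒ three push three push south south push F   [S → F]
three push three push south south push F ⇒ three push three push south south push south   [F → south]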